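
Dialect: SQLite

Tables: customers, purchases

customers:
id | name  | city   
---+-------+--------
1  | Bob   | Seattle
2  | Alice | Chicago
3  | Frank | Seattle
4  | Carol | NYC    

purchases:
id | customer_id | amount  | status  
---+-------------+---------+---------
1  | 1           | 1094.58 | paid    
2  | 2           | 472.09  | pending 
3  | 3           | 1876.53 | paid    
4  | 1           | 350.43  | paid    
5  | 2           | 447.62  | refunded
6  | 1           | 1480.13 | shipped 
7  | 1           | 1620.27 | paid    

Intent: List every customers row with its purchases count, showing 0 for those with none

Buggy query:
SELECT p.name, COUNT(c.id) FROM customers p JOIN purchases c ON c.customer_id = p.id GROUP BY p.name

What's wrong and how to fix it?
Bug: INNER JOIN drops customers rows that have no matching purchases rows

Fix: Use LEFT JOIN so parents without children still appear (COUNT(c.id) gives 0)

Corrected query:
SELECT p.name, COUNT(c.id) FROM customers p LEFT JOIN purchases c ON c.customer_id = p.id GROUP BY p.name

Result:
name  | COUNT(c.id)
------+------------
Alice | 2          
Bob   | 4          
Carol | 0          
Frank | 1          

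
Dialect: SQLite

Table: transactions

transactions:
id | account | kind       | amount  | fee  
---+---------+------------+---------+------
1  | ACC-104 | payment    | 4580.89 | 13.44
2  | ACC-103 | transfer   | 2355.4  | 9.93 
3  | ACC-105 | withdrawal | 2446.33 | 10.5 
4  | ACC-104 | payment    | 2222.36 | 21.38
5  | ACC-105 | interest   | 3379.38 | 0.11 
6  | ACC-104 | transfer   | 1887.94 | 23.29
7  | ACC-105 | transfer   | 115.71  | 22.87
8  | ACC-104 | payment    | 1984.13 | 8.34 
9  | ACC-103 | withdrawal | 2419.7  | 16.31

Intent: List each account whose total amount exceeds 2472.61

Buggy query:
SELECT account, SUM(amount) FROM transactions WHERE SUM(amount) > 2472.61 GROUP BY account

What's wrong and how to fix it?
Bug: WHERE runs before GROUP BY, so aggregates aren't available there

Fix: Use HAVING (which filters groups after aggregation) instead of WHERE

Corrected query:
SELECT account, SUM(amount) FROM transactions GROUP BY account HAVING SUM(amount) > 2472.61

Result:
account | SUM(amount)
--------+------------
ACC-103 | 4775.1     
ACC-104 | 10675.32   
ACC-105 | 5941.42    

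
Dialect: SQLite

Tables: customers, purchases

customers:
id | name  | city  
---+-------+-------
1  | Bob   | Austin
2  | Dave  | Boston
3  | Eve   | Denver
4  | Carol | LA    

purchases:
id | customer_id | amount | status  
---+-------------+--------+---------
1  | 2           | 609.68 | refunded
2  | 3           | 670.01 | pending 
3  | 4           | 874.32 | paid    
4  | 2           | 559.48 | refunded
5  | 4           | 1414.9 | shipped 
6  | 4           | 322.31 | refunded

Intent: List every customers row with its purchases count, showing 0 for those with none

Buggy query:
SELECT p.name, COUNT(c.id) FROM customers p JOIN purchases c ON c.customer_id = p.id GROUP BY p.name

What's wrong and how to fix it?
Bug: An inner join excludes parents with zero children

Fix: Switch to LEFT JOIN to retain unmatched parent rows

Corrected query:
SELECT p.name, COUNT(c.id) FROM customers p LEFT JOIN purchases c ON c.customer_id = p.id GROUP BY p.name

Result:
name  | COUNT(c.id)
------+------------
Bob   | 0          
Carol | 3          
Dave  | 2          
Eve   | 1          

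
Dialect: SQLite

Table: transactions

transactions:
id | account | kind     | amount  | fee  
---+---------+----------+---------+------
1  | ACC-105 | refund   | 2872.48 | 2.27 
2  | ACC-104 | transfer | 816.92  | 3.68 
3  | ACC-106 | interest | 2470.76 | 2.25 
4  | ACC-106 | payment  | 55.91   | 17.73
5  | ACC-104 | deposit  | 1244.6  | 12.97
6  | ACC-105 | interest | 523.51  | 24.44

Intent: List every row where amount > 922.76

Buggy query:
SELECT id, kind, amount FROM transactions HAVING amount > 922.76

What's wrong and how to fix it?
Bug: This is a non-aggregate query (no GROUP BY, no aggregates), so in SQLite the HAVING clause is invalid here; a row-level condition belongs in WHERE

Fix: Replace HAVING with WHERE since the condition applies to individual rows

Corrected query:
SELECT id, kind, amount FROM transactions WHERE amount > 922.76

Result:
id | kind     | amount 
---+----------+--------
1  | refund   | 2872.48
3  | interest | 2470.76
5  | deposit  | 1244.6 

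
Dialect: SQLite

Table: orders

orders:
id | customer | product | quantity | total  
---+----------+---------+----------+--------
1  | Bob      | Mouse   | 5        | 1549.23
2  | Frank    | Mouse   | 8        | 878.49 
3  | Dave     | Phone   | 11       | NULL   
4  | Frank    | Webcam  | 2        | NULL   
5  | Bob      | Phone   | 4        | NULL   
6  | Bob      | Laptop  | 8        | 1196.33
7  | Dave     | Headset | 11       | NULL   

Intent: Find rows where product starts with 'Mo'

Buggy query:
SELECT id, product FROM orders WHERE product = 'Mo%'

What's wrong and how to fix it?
Bug: Wildcards only work with LIKE; '=' treats '%' as a literal character

Fix: Use LIKE for wildcard pattern matching

Corrected query:
SELECT id, product FROM orders WHERE product LIKE 'Mo%'

Result:
id | product
---+--------
1  | Mouse  
2  | Mouse  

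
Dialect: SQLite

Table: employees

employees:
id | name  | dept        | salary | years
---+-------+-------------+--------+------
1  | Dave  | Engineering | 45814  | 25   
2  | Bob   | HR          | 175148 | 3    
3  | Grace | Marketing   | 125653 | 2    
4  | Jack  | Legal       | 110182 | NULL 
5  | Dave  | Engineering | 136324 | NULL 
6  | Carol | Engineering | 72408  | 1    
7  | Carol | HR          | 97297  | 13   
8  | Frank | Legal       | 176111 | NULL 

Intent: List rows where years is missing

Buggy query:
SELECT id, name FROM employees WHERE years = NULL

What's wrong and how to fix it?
Bug: '= NULL' is always unknown in SQL three-valued logic, so no rows match

Fix: Replace '= NULL' with 'IS NULL'

Corrected query:
SELECT id, name FROM employees WHERE years IS NULL

Result:
id | name 
---+------
4  | Jack 
5  | Dave 
8  | Frank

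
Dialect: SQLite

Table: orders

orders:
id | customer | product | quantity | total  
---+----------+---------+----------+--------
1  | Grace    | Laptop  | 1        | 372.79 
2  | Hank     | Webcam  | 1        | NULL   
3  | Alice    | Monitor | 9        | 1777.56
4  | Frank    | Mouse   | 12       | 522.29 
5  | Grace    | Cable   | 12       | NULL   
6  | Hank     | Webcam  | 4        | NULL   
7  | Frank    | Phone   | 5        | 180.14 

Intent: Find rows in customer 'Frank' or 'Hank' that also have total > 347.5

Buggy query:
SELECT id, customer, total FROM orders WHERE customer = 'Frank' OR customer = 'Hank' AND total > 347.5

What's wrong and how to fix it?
Bug: AND binds tighter than OR, so this parses as customer = 'Frank' OR (customer = 'Hank' AND total > 347.5)

Fix: Group the OR with parentheses (or use IN), then AND the threshold

Corrected query:
SELECT id, customer, total FROM orders WHERE (customer = 'Frank' OR customer = 'Hank') AND total > 347.5

Result:
id | customer | total 
---+----------+-------
4  | Frank    | 522.29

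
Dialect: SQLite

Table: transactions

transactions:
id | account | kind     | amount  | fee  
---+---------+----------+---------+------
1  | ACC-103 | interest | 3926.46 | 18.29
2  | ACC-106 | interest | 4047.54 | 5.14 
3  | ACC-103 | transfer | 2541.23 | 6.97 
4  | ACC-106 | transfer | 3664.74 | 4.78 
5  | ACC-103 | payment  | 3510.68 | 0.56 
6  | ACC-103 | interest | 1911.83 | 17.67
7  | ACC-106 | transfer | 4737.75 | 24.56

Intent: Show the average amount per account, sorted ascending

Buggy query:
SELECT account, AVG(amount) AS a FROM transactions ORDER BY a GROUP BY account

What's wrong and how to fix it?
Bug: GROUP BY must precede ORDER BY

Fix: Reorder: SELECT … FROM … GROUP BY … ORDER BY …

Corrected query:
SELECT account, AVG(amount) AS a FROM transactions GROUP BY account ORDER BY a

Result:
account | a      
--------+--------
ACC-103 | 2972.55
ACC-106 | 4150.01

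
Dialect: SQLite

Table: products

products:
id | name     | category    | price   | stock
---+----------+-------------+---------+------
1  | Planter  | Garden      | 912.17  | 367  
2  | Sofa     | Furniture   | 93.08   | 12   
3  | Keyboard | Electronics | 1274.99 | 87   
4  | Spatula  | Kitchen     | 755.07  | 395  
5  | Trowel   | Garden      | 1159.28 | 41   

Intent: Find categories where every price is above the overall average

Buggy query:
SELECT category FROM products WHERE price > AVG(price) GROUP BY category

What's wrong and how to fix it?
Bug: AVG() is an aggregate; it can't sit directly in WHERE

Fix: Compute the overall average in a scalar subquery and compare each group's MIN against it in HAVING

Corrected query:
SELECT category FROM products GROUP BY category HAVING MIN(price) > (SELECT AVG(price) FROM products)

Result:
category   
-----------
Electronics
Garden     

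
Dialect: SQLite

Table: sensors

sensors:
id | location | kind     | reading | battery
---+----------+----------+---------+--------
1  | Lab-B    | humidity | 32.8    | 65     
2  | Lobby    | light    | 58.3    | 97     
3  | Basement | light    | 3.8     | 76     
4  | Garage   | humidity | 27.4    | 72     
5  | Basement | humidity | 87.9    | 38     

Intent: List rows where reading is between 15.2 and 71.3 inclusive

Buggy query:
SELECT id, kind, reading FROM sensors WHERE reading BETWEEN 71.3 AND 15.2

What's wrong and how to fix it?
Bug: The bounds are reversed; BETWEEN a AND b requires a <= b to match anything

Fix: Write BETWEEN 15.2 AND 71.3

Corrected query:
SELECT id, kind, reading FROM sensors WHERE reading BETWEEN 15.2 AND 71.3

Result:
id | kind     | reading
---+----------+--------
1  | humidity | 32.8   
2  | light    | 58.3   
4  | humidity | 27.4   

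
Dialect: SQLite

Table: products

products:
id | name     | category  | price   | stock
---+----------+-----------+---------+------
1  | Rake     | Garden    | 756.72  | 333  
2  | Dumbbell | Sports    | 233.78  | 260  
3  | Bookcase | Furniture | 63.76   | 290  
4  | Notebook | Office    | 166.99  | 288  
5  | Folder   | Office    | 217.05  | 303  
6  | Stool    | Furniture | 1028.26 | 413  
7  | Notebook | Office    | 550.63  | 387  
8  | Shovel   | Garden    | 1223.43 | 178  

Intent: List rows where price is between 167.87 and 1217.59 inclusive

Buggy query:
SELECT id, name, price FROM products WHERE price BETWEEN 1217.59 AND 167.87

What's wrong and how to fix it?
Bug: The bounds are reversed; BETWEEN a AND b requires a <= b to match anything

Fix: Write BETWEEN 167.87 AND 1217.59

Corrected query:
SELECT id, name, price FROM products WHERE price BETWEEN 167.87 AND 1217.59

Result:
id | name     | price  
---+----------+--------
1  | Rake     | 756.72 
2  | Dumbbell | 233.78 
5  | Folder   | 217.05 
6  | Stool    | 1028.26
7  | Notebook | 550.63 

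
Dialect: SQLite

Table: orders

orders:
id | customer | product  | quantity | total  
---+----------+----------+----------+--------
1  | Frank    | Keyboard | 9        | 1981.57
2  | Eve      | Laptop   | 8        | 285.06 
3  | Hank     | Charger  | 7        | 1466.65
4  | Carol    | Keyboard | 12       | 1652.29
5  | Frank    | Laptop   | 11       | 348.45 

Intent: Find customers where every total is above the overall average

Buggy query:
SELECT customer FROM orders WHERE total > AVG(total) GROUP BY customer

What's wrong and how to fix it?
Bug: WHERE evaluates per row before aggregation, so AVG() is unavailable

Fix: Compute the overall average in a scalar subquery and compare each group's MIN against it in HAVING

Corrected query:
SELECT customer FROM orders GROUP BY customer HAVING MIN(total) > (SELECT AVG(total) FROM orders)

Result:
customer
--------
Carol   
Hank    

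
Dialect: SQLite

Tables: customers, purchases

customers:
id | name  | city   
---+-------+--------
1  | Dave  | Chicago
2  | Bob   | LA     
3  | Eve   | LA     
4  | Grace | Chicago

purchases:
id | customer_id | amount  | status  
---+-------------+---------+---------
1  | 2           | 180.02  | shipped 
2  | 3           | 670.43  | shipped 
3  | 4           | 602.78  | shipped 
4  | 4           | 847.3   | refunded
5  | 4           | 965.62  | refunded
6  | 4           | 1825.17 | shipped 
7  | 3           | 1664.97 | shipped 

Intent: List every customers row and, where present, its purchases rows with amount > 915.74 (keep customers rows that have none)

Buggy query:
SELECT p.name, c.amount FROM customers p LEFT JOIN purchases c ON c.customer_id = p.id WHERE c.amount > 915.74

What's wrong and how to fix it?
Bug: Filtering c.amount in WHERE discards the NULL rows produced by LEFT JOIN, turning it into an inner join

Fix: Put 'c.amount > 915.74' in the JOIN's ON clause instead of WHERE

Corrected query:
SELECT p.name, c.amount FROM customers p LEFT JOIN purchases c ON c.customer_id = p.id AND c.amount > 915.74

Result:
name  | amount 
------+--------
Dave  | NULL   
Bob   | NULL   
Eve   | 1664.97
Grace | 965.62 
Grace | 1825.17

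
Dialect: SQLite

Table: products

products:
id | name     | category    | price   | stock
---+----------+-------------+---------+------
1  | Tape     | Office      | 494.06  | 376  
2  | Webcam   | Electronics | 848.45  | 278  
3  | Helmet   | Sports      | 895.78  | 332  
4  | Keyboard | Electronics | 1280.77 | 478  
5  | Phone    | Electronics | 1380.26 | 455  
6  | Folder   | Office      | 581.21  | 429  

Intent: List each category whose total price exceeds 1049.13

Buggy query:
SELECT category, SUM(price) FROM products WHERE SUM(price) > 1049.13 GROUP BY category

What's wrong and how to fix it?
Bug: Aggregate functions cannot appear in a WHERE clause

Fix: Move the aggregate condition to a HAVING clause

Corrected query:
SELECT category, SUM(price) FROM products GROUP BY category HAVING SUM(price) > 1049.13

Result:
category    | SUM(price)
------------+-----------
Electronics | 3509.48   
Office      | 1075.27   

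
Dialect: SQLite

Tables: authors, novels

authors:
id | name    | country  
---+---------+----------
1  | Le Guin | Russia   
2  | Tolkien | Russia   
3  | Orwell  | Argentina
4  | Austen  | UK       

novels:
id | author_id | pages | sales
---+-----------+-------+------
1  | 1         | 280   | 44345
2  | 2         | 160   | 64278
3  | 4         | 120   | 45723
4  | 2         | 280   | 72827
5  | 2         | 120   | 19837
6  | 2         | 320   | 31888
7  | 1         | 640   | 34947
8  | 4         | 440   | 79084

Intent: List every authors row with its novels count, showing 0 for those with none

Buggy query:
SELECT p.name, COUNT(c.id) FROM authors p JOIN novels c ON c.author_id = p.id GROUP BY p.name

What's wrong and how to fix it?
Bug: INNER JOIN drops authors rows that have no matching novels rows

Fix: Switch to LEFT JOIN to retain unmatched parent rows

Corrected query:
SELECT p.name, COUNT(c.id) FROM authors p LEFT JOIN novels c ON c.author_id = p.id GROUP BY p.name

Result:
name    | COUNT(c.id)
--------+------------
Austen  | 2          
Le Guin | 2          
Orwell  | 0          
Tolkien | 4          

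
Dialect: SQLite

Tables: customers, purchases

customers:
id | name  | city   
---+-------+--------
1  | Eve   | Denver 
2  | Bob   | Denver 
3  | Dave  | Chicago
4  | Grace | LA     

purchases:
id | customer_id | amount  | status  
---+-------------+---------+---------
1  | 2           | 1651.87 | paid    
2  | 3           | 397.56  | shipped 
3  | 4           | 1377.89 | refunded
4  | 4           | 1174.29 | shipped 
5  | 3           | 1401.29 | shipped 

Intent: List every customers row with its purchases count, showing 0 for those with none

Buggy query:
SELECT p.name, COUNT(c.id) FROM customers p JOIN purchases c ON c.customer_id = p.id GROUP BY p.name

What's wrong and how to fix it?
Bug: INNER JOIN drops customers rows that have no matching purchases rows

Fix: Use LEFT JOIN so parents without children still appear (COUNT(c.id) gives 0)

Corrected query:
SELECT p.name, COUNT(c.id) FROM customers p LEFT JOIN purchases c ON c.customer_id = p.id GROUP BY p.name

Result:
name  | COUNT(c.id)
------+------------
Bob   | 1          
Dave  | 2          
Eve   | 0          
Grace | 2          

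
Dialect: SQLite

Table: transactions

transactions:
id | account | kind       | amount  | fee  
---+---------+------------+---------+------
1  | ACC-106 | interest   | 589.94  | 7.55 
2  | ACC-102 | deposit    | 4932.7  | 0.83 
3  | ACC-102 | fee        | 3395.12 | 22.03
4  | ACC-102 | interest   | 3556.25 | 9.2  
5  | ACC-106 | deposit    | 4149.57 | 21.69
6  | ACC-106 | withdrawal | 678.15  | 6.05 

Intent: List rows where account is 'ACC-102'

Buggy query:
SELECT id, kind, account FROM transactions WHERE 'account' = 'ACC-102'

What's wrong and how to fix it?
Bug: Single quotes denote string literals in SQL; the column name is being compared as a constant string

Fix: Reference the column as account without single quotes

Corrected query:
SELECT id, kind, account FROM transactions WHERE account = 'ACC-102'

Result:
id | kind     | account
---+----------+--------
2  | deposit  | ACC-102
3  | fee      | ACC-102
4  | interest | ACC-102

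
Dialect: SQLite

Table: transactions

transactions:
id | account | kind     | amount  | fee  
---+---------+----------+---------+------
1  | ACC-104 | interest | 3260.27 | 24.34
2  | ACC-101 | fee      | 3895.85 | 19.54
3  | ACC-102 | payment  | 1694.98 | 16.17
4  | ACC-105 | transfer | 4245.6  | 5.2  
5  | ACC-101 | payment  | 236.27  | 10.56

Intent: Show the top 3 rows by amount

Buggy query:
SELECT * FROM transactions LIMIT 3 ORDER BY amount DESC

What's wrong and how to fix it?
Bug: ORDER BY cannot follow LIMIT; LIMIT is the final clause

Fix: Sort with ORDER BY, then apply LIMIT

Corrected query:
SELECT * FROM transactions ORDER BY amount DESC LIMIT 3

Result:
id | account | kind     | amount  | fee  
---+---------+----------+---------+------
4  | ACC-105 | transfer | 4245.6  | 5.2  
2  | ACC-101 | fee      | 3895.85 | 19.54
1  | ACC-104 | interest | 3260.27 | 24.34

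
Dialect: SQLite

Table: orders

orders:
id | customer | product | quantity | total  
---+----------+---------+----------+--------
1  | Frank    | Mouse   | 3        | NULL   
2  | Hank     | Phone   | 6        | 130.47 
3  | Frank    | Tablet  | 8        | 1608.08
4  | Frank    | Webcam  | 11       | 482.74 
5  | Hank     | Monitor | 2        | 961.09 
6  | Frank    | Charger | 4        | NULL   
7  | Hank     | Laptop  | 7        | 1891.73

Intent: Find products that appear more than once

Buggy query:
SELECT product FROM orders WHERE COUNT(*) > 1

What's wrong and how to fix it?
Bug: COUNT(*) is an aggregate and cannot be used in WHERE

Fix: Group first, then use HAVING for the count condition

Corrected query:
SELECT product FROM orders GROUP BY product HAVING COUNT(*) > 1

Result:
(no rows)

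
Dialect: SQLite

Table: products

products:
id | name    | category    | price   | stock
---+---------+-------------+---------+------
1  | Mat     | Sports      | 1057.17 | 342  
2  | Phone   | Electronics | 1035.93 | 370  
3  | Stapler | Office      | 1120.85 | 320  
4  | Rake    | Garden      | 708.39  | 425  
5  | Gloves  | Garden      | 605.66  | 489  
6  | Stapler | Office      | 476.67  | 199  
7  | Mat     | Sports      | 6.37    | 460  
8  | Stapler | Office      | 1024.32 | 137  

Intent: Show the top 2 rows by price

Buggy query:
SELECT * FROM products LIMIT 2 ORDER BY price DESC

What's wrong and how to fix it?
Bug: LIMIT must come after ORDER BY

Fix: Swap the clauses: ORDER BY first, then LIMIT

Corrected query:
SELECT * FROM products ORDER BY price DESC LIMIT 2

Result:
id | name    | category | price   | stock
---+---------+----------+---------+------
3  | Stapler | Office   | 1120.85 | 320  
1  | Mat     | Sports   | 1057.17 | 342  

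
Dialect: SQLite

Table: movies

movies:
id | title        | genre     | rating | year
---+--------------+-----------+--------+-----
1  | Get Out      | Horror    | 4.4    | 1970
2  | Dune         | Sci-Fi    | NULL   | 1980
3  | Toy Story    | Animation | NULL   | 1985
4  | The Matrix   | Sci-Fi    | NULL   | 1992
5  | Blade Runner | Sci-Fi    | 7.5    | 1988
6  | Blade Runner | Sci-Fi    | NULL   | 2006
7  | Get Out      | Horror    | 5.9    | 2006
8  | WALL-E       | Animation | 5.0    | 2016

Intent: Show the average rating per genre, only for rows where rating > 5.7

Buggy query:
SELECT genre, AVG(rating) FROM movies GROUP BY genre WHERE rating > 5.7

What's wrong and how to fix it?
Bug: Row-level WHERE must come before GROUP BY in the clause order

Fix: Move the WHERE clause before GROUP BY

Corrected query:
SELECT genre, AVG(rating) FROM movies WHERE rating > 5.7 GROUP BY genre

Result:
genre  | AVG(rating)
-------+------------
Horror | 5.9        
Sci-Fi | 7.5        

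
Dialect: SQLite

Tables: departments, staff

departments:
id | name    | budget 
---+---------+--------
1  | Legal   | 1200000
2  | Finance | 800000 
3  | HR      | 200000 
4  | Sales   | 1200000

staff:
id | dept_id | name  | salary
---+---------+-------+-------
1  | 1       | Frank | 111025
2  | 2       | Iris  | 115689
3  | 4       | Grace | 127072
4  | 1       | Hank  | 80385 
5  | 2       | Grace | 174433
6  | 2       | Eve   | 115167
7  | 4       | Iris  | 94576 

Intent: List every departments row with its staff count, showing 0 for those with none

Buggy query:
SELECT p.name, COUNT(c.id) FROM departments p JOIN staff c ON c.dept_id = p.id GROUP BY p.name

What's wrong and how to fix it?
Bug: INNER JOIN drops departments rows that have no matching staff rows

Fix: Use LEFT JOIN so parents without children still appear (COUNT(c.id) gives 0)

Corrected query:
SELECT p.name, COUNT(c.id) FROM departments p LEFT JOIN staff c ON c.dept_id = p.id GROUP BY p.name

Result:
name    | COUNT(c.id)
--------+------------
Finance | 3          
HR      | 0          
Legal   | 2          
Sales   | 2          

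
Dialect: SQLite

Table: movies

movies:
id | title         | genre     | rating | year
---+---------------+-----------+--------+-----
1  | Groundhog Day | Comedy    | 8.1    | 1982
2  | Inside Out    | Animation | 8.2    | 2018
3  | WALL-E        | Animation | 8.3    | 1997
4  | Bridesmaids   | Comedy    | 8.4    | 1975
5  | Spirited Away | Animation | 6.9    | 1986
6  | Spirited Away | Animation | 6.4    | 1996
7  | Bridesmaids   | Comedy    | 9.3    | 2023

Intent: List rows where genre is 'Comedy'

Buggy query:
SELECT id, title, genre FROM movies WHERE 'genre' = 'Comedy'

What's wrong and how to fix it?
Bug: 'genre' in single quotes is a string literal, not the column; the comparison is literal-vs-literal and never true

Fix: Reference the column as genre without single quotes

Corrected query:
SELECT id, title, genre FROM movies WHERE genre = 'Comedy'

Result:
id | title         | genre 
---+---------------+-------
1  | Groundhog Day | Comedy
4  | Bridesmaids   | Comedy
7  | Bridesmaids   | Comedy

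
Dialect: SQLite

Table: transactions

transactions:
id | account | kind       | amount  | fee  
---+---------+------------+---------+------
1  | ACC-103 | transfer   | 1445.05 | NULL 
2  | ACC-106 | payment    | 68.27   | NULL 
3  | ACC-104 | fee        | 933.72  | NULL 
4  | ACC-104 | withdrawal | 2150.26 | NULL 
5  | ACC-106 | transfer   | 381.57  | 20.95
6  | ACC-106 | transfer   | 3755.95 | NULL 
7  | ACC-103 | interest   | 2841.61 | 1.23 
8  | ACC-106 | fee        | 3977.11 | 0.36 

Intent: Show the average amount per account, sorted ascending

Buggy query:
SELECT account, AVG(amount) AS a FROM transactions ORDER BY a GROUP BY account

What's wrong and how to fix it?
Bug: ORDER BY appears before GROUP BY; SQL clause order requires GROUP BY first

Fix: Reorder: SELECT … FROM … GROUP BY … ORDER BY …

Corrected query:
SELECT account, AVG(amount) AS a FROM transactions GROUP BY account ORDER BY a

Result:
account | a       
--------+---------
ACC-104 | 1541.99 
ACC-106 | 2045.725
ACC-103 | 2143.33 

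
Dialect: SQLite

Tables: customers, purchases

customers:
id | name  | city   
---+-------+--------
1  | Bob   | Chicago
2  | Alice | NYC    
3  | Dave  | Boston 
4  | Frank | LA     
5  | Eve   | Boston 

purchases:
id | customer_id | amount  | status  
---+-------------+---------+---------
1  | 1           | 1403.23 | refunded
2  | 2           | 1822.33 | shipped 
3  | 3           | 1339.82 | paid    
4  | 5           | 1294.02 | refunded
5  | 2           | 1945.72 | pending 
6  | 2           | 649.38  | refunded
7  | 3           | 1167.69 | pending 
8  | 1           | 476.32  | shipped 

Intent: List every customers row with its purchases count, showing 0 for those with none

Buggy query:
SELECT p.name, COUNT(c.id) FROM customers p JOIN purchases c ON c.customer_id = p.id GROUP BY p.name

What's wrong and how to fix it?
Bug: INNER JOIN drops customers rows that have no matching purchases rows

Fix: Switch to LEFT JOIN to retain unmatched parent rows

Corrected query:
SELECT p.name, COUNT(c.id) FROM customers p LEFT JOIN purchases c ON c.customer_id = p.id GROUP BY p.name

Result:
name  | COUNT(c.id)
------+------------
Alice | 3          
Bob   | 2          
Dave  | 2          
Eve   | 1          
Frank | 0          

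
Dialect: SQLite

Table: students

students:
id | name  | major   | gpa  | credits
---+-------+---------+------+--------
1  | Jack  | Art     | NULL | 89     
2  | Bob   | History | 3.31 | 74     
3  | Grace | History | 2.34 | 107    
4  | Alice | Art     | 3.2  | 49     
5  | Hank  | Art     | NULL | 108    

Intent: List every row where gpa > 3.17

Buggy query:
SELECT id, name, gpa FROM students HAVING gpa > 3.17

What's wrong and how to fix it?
Bug: This is a non-aggregate query (no GROUP BY, no aggregates), so in SQLite the HAVING clause is invalid here; a row-level condition belongs in WHERE

Fix: Replace HAVING with WHERE since the condition applies to individual rows

Corrected query:
SELECT id, name, gpa FROM students WHERE gpa > 3.17

Result:
id | name  | gpa 
---+-------+-----
2  | Bob   | 3.31
4  | Alice | 3.2 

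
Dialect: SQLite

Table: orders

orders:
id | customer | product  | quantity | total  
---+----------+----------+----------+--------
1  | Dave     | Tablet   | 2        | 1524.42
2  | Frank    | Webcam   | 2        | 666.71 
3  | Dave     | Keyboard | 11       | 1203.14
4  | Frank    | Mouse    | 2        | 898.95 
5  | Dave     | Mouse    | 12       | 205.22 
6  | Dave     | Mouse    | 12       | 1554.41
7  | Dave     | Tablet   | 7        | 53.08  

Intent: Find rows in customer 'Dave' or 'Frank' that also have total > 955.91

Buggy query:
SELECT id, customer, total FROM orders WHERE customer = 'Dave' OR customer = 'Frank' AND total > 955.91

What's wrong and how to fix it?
Bug: Without parentheses, AND is evaluated before OR, so the total filter only applies to the 'Frank' branch

Fix: Group the OR with parentheses (or use IN), then AND the threshold

Corrected query:
SELECT id, customer, total FROM orders WHERE (customer = 'Dave' OR customer = 'Frank') AND total > 955.91

Result:
id | customer | total  
---+----------+--------
1  | Dave     | 1524.42
3  | Dave     | 1203.14
6  | Dave     | 1554.41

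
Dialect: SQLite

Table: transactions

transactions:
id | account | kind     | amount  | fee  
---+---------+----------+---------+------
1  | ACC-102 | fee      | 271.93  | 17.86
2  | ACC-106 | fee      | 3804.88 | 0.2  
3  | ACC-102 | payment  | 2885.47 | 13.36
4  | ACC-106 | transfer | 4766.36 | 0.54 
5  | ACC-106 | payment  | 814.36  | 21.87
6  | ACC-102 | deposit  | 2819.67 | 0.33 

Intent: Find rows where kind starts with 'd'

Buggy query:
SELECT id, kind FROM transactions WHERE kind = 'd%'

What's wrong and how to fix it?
Bug: Wildcards only work with LIKE; '=' treats '%' as a literal character

Fix: Replace '=' with LIKE so 'd%' is treated as a pattern

Corrected query:
SELECT id, kind FROM transactions WHERE kind LIKE 'd%'

Result:
id | kind   
---+--------
6  | deposit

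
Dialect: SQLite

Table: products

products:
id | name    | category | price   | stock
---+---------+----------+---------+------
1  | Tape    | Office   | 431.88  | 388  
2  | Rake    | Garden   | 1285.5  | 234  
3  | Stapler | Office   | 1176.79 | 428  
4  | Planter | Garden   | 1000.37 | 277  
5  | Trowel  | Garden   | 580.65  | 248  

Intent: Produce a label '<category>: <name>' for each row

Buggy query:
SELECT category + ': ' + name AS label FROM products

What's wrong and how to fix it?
Bug: SQLite uses || for string concatenation; + coerces text to numbers (yielding 0)

Fix: Replace + with || to concatenate text

Corrected query:
SELECT category || ': ' || name AS label FROM products

Result:
label          
---------------
Office: Tape   
Garden: Rake   
Office: Stapler
Garden: Planter
Garden: Trowel 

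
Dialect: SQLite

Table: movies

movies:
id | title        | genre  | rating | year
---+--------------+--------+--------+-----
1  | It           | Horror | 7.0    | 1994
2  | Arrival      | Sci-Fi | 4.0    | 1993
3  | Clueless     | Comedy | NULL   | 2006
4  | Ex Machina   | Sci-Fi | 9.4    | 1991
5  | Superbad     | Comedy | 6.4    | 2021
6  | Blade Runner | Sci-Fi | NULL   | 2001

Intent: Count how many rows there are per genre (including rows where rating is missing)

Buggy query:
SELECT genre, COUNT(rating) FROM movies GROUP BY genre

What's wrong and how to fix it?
Bug: COUNT(rating) skips NULLs, so groups with missing rating are undercounted

Fix: Use COUNT(*) to count all rows regardless of NULL

Corrected query:
SELECT genre, COUNT(*) FROM movies GROUP BY genre

Result:
genre  | COUNT(*)
-------+---------
Comedy | 2       
Horror | 1       
Sci-Fi | 3       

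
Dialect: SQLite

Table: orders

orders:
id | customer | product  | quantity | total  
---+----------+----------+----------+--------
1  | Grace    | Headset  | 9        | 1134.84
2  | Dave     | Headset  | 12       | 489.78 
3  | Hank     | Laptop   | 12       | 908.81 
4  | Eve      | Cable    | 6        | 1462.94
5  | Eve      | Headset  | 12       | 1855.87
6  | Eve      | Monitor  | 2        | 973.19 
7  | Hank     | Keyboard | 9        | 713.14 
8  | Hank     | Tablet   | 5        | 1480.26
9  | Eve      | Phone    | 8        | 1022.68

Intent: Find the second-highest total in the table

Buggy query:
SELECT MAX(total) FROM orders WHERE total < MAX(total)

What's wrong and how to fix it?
Bug: The inner MAX is an aggregate inside WHERE, which is not allowed

Fix: Put the inner MAX in a scalar subquery

Corrected query:
SELECT MAX(total) FROM orders WHERE total < (SELECT MAX(total) FROM orders)

Result:
MAX(total)
----------
1480.26   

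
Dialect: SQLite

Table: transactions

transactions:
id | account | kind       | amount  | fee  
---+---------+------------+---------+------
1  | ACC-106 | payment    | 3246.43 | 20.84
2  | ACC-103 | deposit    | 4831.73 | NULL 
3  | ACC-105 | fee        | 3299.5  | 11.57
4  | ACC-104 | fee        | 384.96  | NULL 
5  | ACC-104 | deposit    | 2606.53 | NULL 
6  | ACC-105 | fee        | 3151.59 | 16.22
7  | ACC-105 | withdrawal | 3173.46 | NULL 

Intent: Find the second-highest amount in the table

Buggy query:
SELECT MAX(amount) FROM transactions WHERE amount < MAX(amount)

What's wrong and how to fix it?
Bug: MAX(amount) on the right of the comparison is an aggregate-in-WHERE error

Fix: Put the inner MAX in a scalar subquery

Corrected query:
SELECT MAX(amount) FROM transactions WHERE amount < (SELECT MAX(amount) FROM transactions)

Result:
MAX(amount)
-----------
3299.5     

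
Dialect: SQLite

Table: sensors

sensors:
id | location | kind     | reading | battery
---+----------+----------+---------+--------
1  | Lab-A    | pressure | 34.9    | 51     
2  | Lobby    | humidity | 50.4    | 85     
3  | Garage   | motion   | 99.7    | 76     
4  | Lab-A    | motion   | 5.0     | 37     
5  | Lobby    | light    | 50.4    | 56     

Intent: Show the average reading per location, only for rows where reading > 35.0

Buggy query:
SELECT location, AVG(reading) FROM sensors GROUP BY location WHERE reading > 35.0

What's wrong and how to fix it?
Bug: Row-level WHERE must come before GROUP BY in the clause order

Fix: Move the WHERE clause before GROUP BY

Corrected query:
SELECT location, AVG(reading) FROM sensors WHERE reading > 35.0 GROUP BY location

Result:
location | AVG(reading)
---------+-------------
Garage   | 99.7        
Lobby    | 50.4        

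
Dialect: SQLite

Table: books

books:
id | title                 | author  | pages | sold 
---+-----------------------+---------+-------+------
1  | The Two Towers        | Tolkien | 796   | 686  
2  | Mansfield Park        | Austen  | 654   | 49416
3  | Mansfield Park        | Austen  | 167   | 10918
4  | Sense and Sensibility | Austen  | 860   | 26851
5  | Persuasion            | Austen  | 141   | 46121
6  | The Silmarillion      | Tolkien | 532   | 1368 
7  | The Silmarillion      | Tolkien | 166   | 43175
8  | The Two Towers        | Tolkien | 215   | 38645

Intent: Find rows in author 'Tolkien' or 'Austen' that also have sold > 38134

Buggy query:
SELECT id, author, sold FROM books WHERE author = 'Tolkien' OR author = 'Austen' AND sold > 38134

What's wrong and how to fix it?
Bug: Without parentheses, AND is evaluated before OR, so the sold filter only applies to the 'Austen' branch

Fix: Group the OR with parentheses (or use IN), then AND the threshold

Corrected query:
SELECT id, author, sold FROM books WHERE (author = 'Tolkien' OR author = 'Austen') AND sold > 38134

Result:
id | author  | sold 
---+---------+------
2  | Austen  | 49416
5  | Austen  | 46121
7  | Tolkien | 43175
8  | Tolkien | 38645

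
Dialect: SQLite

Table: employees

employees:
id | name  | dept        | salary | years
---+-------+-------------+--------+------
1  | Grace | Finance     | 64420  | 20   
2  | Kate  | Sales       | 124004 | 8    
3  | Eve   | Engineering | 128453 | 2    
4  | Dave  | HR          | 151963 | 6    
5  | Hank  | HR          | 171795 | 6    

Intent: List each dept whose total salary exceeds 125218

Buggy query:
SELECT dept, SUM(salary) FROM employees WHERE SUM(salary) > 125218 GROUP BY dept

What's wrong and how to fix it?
Bug: WHERE runs before GROUP BY, so aggregates aren't available there

Fix: Move the aggregate condition to a HAVING clause

Corrected query:
SELECT dept, SUM(salary) FROM employees GROUP BY dept HAVING SUM(salary) > 125218

Result:
dept        | SUM(salary)
------------+------------
Engineering | 128453     
HR          | 323758     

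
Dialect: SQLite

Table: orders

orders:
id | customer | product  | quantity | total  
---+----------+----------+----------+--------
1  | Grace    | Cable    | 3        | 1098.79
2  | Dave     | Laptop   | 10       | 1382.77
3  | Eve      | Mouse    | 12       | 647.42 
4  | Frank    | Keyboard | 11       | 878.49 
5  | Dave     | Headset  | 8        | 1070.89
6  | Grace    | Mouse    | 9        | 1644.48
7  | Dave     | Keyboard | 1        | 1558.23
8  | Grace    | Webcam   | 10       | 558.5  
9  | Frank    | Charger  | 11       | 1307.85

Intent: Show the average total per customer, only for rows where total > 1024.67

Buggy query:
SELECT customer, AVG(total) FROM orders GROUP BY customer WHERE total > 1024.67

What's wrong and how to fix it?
Bug: WHERE cannot follow GROUP BY

Fix: Move the WHERE clause before GROUP BY

Corrected query:
SELECT customer, AVG(total) FROM orders WHERE total > 1024.67 GROUP BY customer

Result:
customer | AVG(total) 
---------+------------
Dave     | 1337.296667
Frank    | 1307.85    
Grace    | 1371.635   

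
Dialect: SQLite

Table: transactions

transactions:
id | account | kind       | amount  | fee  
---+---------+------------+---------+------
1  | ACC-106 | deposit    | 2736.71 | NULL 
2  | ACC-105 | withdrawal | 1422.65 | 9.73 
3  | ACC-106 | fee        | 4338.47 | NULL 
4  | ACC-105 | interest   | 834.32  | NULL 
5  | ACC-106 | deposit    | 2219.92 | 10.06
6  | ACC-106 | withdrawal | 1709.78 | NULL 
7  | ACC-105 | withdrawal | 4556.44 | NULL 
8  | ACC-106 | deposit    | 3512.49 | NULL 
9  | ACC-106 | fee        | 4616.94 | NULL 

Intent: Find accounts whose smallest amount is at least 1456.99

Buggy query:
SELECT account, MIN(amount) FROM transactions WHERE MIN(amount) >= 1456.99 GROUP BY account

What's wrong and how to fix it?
Bug: MIN() in WHERE is a misuse of aggregate

Fix: Use HAVING for the per-group MIN condition

Corrected query:
SELECT account, MIN(amount) FROM transactions GROUP BY account HAVING MIN(amount) >= 1456.99

Result:
account | MIN(amount)
--------+------------
ACC-106 | 1709.78    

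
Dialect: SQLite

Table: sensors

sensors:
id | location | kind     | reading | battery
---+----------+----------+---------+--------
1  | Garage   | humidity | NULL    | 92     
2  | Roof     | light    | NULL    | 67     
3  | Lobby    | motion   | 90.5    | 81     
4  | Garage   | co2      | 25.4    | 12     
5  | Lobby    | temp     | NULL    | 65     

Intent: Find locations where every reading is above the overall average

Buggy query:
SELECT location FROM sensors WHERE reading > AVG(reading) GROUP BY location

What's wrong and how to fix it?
Bug: WHERE evaluates per row before aggregation, so AVG() is unavailable

Fix: Compute the overall average in a scalar subquery and compare each group's MIN against it in HAVING

Corrected query:
SELECT location FROM sensors GROUP BY location HAVING MIN(reading) > (SELECT AVG(reading) FROM sensors)

Result:
location
--------
Lobby   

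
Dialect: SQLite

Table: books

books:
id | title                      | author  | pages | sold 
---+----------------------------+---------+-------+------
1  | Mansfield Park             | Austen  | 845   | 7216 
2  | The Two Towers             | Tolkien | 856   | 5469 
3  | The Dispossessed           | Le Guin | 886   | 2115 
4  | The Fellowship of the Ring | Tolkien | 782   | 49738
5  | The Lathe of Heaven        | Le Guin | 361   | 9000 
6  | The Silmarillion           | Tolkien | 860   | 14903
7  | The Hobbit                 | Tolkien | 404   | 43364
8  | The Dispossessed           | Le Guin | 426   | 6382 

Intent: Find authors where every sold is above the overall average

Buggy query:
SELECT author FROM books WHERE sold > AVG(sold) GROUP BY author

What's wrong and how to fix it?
Bug: WHERE evaluates per row before aggregation, so AVG() is unavailable

Fix: Compute the overall average in a scalar subquery and compare each group's MIN against it in HAVING

Corrected query:
SELECT author FROM books GROUP BY author HAVING MIN(sold) > (SELECT AVG(sold) FROM books)

Result:
(no rows)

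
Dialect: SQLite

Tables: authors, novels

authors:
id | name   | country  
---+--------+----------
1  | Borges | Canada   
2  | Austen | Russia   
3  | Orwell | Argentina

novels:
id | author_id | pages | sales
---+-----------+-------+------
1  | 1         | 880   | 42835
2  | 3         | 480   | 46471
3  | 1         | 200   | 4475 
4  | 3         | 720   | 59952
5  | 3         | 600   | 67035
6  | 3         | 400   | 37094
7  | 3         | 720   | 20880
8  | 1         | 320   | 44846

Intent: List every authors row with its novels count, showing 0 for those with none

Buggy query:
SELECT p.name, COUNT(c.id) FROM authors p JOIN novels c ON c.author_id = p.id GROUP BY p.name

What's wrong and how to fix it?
Bug: INNER JOIN drops authors rows that have no matching novels rows

Fix: Switch to LEFT JOIN to retain unmatched parent rows

Corrected query:
SELECT p.name, COUNT(c.id) FROM authors p LEFT JOIN novels c ON c.author_id = p.id GROUP BY p.name

Result:
name   | COUNT(c.id)
-------+------------
Austen | 0          
Borges | 3          
Orwell | 5          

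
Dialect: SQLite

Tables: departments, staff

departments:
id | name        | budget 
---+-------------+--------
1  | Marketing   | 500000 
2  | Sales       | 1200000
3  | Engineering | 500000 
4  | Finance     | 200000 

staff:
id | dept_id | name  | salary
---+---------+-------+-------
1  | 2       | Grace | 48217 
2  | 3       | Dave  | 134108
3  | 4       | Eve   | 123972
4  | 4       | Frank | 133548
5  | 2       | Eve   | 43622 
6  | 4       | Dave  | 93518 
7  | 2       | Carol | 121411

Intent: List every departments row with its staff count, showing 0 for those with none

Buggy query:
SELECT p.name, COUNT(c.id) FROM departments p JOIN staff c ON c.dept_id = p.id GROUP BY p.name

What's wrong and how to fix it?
Bug: An inner join excludes parents with zero children

Fix: Switch to LEFT JOIN to retain unmatched parent rows

Corrected query:
SELECT p.name, COUNT(c.id) FROM departments p LEFT JOIN staff c ON c.dept_id = p.id GROUP BY p.name

Result:
name        | COUNT(c.id)
------------+------------
Engineering | 1          
Finance     | 3          
Marketing   | 0          
Sales       | 3          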